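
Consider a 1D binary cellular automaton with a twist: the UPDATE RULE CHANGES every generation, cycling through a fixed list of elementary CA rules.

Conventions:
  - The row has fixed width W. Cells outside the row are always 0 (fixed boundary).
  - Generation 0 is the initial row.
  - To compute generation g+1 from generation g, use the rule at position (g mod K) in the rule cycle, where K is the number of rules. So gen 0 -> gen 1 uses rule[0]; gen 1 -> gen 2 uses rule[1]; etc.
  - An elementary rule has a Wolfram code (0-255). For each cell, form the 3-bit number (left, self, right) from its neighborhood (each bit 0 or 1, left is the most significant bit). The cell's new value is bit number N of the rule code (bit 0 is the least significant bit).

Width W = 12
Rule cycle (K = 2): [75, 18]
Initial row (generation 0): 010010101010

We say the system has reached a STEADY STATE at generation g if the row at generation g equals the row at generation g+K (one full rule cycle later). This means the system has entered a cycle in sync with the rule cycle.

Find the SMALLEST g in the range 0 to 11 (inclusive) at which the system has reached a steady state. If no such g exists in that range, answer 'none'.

Gen 0: 010010101010
Gen 1 (rule 75): 100100000000
Gen 2 (rule 18): 011010000000
Gen 3 (rule 75): 111000111111
Gen 4 (rule 18): 000101000000
Gen 5 (rule 75): 111000011111
Gen 6 (rule 18): 000100100000
Gen 7 (rule 75): 111001001111
Gen 8 (rule 18): 000110110000
Gen 9 (rule 75): 111110110111
Gen 10 (rule 18): 000000000000
Gen 11 (rule 75): 111111111111
Gen 12 (rule 18): 000000000000
Gen 13 (rule 75): 111111111111

Answer: 10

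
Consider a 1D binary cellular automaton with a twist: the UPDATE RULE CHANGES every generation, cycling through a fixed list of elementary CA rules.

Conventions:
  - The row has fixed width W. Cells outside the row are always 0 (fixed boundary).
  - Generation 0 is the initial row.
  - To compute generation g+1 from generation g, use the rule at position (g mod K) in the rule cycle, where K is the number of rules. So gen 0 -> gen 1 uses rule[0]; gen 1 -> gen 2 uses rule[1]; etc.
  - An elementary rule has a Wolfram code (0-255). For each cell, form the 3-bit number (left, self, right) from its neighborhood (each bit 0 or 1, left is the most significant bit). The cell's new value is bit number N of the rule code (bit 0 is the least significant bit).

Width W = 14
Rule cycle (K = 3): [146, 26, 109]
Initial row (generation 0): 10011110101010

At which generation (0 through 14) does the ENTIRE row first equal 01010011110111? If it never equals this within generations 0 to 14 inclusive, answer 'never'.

Gen 0: 10011110101010
Gen 1 (rule 146): 01101100000001
Gen 2 (rule 26): 11001010000010
Gen 3 (rule 109): 11001110111010
Gen 4 (rule 146): 00110100010001
Gen 5 (rule 26): 01100010101010
Gen 6 (rule 109): 01101011111110
Gen 7 (rule 146): 10000001111101
Gen 8 (rule 26): 01000011000000
Gen 9 (rule 109): 01011011011111
Gen 10 (rule 146): 10000000001110
Gen 11 (rule 26): 01000000011001
Gen 12 (rule 109): 01011111011001
Gen 13 (rule 146): 10001110000110
Gen 14 (rule 26): 01011001001101

Answer: never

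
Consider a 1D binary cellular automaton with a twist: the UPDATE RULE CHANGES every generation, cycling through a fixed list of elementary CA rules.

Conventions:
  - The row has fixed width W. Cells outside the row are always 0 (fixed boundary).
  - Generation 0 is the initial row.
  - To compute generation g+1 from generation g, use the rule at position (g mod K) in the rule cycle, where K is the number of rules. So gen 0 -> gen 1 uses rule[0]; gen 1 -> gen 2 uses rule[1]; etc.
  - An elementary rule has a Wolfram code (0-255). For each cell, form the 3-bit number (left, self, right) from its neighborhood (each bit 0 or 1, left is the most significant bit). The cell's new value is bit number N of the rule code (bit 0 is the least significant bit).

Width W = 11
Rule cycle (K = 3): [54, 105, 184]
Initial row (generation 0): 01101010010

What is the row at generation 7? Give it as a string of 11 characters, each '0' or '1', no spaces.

Answer: 11111100001

Derivation:
Gen 0: 01101010010
Gen 1 (rule 54): 10011111111
Gen 2 (rule 105): 00010000001
Gen 3 (rule 184): 00001000000
Gen 4 (rule 54): 00011100000
Gen 5 (rule 105): 11010101111
Gen 6 (rule 184): 10101011110
Gen 7 (rule 54): 11111100001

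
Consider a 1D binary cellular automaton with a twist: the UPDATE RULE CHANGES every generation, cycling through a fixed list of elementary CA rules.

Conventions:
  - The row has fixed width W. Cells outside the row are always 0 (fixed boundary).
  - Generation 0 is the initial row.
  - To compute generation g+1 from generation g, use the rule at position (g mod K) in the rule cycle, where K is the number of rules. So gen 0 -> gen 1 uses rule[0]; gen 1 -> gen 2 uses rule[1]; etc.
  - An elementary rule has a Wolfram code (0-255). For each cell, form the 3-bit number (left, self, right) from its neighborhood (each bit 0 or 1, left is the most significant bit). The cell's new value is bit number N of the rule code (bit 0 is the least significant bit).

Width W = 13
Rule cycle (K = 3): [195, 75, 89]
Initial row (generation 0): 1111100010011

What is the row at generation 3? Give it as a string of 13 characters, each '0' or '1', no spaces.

Gen 0: 1111100010011
Gen 1 (rule 195): 0111101100101
Gen 2 (rule 75): 1100101101000
Gen 3 (rule 89): 1110001100111

Answer: 1110001100111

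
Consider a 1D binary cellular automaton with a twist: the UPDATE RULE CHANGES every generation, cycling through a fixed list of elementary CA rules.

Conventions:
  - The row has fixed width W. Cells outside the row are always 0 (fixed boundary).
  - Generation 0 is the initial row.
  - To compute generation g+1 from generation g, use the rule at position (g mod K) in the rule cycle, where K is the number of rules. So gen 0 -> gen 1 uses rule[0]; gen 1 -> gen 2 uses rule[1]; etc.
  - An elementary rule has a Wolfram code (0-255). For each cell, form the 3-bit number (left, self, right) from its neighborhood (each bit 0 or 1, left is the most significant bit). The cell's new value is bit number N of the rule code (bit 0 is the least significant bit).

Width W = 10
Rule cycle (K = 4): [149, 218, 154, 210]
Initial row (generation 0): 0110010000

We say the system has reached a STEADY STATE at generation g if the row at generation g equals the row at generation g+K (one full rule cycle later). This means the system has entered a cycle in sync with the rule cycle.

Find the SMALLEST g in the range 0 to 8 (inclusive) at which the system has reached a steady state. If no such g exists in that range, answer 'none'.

Answer: 7

Derivation:
Gen 0: 0110010000
Gen 1 (rule 149): 0001011111
Gen 2 (rule 218): 0010011111
Gen 3 (rule 154): 0101111110
Gen 4 (rule 210): 1000111111
Gen 5 (rule 149): 1110011110
Gen 6 (rule 218): 1111111111
Gen 7 (rule 154): 1111111110
Gen 8 (rule 210): 0111111111
Gen 9 (rule 149): 0011111110
Gen 10 (rule 218): 0111111111
Gen 11 (rule 154): 1111111110
Gen 12 (rule 210): 0111111111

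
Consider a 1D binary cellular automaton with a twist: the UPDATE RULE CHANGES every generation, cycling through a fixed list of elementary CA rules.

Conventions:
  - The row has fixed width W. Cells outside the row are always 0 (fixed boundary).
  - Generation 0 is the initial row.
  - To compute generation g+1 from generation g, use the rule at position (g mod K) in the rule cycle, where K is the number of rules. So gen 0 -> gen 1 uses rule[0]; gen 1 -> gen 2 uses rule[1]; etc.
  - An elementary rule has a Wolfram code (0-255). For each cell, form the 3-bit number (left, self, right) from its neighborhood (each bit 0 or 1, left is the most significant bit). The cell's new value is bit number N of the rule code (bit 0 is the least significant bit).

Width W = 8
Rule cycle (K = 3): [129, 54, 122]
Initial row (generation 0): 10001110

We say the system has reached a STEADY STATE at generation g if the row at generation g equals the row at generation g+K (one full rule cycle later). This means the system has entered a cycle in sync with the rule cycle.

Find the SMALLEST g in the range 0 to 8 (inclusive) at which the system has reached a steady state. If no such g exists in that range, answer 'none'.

Answer: 8

Derivation:
Gen 0: 10001110
Gen 1 (rule 129): 00100100
Gen 2 (rule 54): 01111110
Gen 3 (rule 122): 11000011
Gen 4 (rule 129): 00011000
Gen 5 (rule 54): 00100100
Gen 6 (rule 122): 01011010
Gen 7 (rule 129): 00000000
Gen 8 (rule 54): 00000000
Gen 9 (rule 122): 00000000
Gen 10 (rule 129): 11111111
Gen 11 (rule 54): 00000000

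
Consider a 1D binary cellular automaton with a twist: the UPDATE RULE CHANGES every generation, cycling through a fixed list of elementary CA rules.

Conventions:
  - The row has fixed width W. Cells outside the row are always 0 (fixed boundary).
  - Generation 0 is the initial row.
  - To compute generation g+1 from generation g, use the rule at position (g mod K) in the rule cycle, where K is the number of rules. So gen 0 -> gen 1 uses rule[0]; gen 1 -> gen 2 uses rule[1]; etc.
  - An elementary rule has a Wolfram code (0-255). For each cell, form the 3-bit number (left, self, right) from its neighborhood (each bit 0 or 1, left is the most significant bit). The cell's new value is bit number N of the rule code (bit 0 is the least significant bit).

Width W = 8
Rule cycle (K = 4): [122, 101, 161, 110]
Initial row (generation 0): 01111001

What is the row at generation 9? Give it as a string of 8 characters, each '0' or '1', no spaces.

Answer: 01110011

Derivation:
Gen 0: 01111001
Gen 1 (rule 122): 11001110
Gen 2 (rule 101): 01000010
Gen 3 (rule 161): 00011000
Gen 4 (rule 110): 00111000
Gen 5 (rule 122): 01101100
Gen 6 (rule 101): 00110101
Gen 7 (rule 161): 10001010
Gen 8 (rule 110): 10011110
Gen 9 (rule 122): 01110011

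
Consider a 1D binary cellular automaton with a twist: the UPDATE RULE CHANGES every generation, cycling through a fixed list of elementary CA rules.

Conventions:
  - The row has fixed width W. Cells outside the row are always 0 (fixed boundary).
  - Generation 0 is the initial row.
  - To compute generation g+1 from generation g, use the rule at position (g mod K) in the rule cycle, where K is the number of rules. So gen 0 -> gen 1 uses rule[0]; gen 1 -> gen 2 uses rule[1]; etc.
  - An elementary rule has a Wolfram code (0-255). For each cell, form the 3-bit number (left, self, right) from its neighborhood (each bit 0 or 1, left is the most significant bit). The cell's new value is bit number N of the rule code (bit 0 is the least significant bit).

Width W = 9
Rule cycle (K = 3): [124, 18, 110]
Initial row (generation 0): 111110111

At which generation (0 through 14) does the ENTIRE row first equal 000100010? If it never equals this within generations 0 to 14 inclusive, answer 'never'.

Answer: 14

Derivation:
Gen 0: 111110111
Gen 1 (rule 124): 100011101
Gen 2 (rule 18): 010100000
Gen 3 (rule 110): 111100000
Gen 4 (rule 124): 100110000
Gen 5 (rule 18): 011001000
Gen 6 (rule 110): 111011000
Gen 7 (rule 124): 101111100
Gen 8 (rule 18): 000000010
Gen 9 (rule 110): 000000110
Gen 10 (rule 124): 000000111
Gen 11 (rule 18): 000001000
Gen 12 (rule 110): 000011000
Gen 13 (rule 124): 000011100
Gen 14 (rule 18): 000100010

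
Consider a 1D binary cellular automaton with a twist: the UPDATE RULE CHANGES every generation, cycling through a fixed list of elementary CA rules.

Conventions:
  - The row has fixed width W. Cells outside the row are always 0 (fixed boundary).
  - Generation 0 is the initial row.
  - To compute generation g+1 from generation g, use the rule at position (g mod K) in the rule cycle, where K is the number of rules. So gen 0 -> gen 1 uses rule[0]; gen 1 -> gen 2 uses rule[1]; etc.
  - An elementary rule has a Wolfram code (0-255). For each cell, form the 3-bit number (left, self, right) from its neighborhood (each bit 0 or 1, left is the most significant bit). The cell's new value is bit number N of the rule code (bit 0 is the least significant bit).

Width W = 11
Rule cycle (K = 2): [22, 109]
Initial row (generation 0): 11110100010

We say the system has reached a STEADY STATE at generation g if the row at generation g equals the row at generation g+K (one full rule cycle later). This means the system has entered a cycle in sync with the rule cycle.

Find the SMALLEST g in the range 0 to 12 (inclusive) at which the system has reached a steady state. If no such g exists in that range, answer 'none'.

Answer: 3

Derivation:
Gen 0: 11110100010
Gen 1 (rule 22): 00000110111
Gen 2 (rule 109): 11110111101
Gen 3 (rule 22): 00000000001
Gen 4 (rule 109): 11111111101
Gen 5 (rule 22): 00000000001
Gen 6 (rule 109): 11111111101
Gen 7 (rule 22): 00000000001
Gen 8 (rule 109): 11111111101
Gen 9 (rule 22): 00000000001
Gen 10 (rule 109): 11111111101
Gen 11 (rule 22): 00000000001
Gen 12 (rule 109): 11111111101
Gen 13 (rule 22): 00000000001
Gen 14 (rule 109): 11111111101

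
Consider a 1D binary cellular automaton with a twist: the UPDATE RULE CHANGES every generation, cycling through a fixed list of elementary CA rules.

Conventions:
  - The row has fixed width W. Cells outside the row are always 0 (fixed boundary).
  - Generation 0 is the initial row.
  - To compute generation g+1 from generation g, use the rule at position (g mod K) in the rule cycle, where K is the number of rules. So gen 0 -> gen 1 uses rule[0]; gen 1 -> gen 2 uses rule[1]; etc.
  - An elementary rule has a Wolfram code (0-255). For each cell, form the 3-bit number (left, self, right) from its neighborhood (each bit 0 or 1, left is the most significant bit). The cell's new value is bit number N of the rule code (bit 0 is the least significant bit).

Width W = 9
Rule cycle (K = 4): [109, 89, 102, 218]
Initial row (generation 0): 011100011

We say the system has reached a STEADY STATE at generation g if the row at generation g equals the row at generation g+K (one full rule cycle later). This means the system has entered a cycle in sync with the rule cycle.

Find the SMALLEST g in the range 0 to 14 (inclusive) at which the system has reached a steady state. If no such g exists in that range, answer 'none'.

Gen 0: 011100011
Gen 1 (rule 109): 010101011
Gen 2 (rule 89): 000000011
Gen 3 (rule 102): 000000101
Gen 4 (rule 218): 000001000
Gen 5 (rule 109): 111101011
Gen 6 (rule 89): 100100011
Gen 7 (rule 102): 101100101
Gen 8 (rule 218): 001111000
Gen 9 (rule 109): 101001011
Gen 10 (rule 89): 000100011
Gen 11 (rule 102): 001100101
Gen 12 (rule 218): 011111000
Gen 13 (rule 109): 010001011
Gen 14 (rule 89): 001100011
Gen 15 (rule 102): 010100101
Gen 16 (rule 218): 100011000
Gen 17 (rule 109): 101011011
Gen 18 (rule 89): 000011011

Answer: none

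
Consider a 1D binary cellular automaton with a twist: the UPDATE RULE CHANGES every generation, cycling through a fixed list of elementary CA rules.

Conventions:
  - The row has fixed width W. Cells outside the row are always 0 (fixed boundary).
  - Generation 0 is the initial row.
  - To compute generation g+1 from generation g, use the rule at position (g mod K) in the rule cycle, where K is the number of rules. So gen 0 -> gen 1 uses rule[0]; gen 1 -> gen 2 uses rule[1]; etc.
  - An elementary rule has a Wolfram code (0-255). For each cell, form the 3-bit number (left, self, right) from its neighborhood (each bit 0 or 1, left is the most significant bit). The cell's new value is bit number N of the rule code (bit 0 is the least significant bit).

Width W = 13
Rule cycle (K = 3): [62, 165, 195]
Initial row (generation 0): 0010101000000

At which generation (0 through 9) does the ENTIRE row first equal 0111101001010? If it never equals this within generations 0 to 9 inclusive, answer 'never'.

Gen 0: 0010101000000
Gen 1 (rule 62): 0111111100000
Gen 2 (rule 165): 0011111001111
Gen 3 (rule 195): 1101111010111
Gen 4 (rule 62): 1011000111100
Gen 5 (rule 165): 1100010011001
Gen 6 (rule 195): 0101100101010
Gen 7 (rule 62): 1111011111111
Gen 8 (rule 165): 0110101111110
Gen 9 (rule 195): 1010000111110

Answer: never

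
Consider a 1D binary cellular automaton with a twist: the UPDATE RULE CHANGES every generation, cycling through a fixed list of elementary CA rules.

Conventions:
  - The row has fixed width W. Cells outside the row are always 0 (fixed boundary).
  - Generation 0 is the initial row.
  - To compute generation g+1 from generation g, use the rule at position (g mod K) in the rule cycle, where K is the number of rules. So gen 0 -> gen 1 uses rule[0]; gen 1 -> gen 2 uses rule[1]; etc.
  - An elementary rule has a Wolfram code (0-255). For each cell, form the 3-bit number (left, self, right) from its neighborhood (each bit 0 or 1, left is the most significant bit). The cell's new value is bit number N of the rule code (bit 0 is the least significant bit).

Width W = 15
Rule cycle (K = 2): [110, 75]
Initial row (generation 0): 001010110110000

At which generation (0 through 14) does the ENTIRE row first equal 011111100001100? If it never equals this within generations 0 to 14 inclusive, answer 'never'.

Answer: 13

Derivation:
Gen 0: 001010110110000
Gen 1 (rule 110): 011111111110000
Gen 2 (rule 75): 110000000010111
Gen 3 (rule 110): 110000000111101
Gen 4 (rule 75): 110111111100100
Gen 5 (rule 110): 111100000101100
Gen 6 (rule 75): 100101111001101
Gen 7 (rule 110): 101111001011111
Gen 8 (rule 75): 001001010010001
Gen 9 (rule 110): 011011110110011
Gen 10 (rule 75): 111010010110111
Gen 11 (rule 110): 101110111111101
Gen 12 (rule 75): 001010100000100
Gen 13 (rule 110): 011111100001100
Gen 14 (rule 75): 110000101111101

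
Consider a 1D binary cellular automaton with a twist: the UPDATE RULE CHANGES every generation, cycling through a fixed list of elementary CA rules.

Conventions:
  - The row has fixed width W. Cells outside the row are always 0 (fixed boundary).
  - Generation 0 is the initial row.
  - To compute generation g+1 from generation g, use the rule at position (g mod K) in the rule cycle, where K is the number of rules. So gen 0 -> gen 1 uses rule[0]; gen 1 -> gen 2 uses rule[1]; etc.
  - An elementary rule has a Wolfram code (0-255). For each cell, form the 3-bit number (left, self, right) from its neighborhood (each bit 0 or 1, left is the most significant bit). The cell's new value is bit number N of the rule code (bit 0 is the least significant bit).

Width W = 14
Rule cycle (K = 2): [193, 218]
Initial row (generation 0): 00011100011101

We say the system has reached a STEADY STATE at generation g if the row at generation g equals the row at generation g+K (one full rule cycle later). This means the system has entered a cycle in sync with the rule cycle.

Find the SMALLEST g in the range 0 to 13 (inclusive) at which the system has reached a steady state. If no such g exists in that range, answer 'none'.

Gen 0: 00011100011101
Gen 1 (rule 193): 11001101001100
Gen 2 (rule 218): 11111100111110
Gen 3 (rule 193): 01111100011110
Gen 4 (rule 218): 11111110111111
Gen 5 (rule 193): 01111110011111
Gen 6 (rule 218): 11111111111111
Gen 7 (rule 193): 01111111111111
Gen 8 (rule 218): 11111111111111
Gen 9 (rule 193): 01111111111111
Gen 10 (rule 218): 11111111111111
Gen 11 (rule 193): 01111111111111
Gen 12 (rule 218): 11111111111111
Gen 13 (rule 193): 01111111111111
Gen 14 (rule 218): 11111111111111
Gen 15 (rule 193): 01111111111111

Answer: 6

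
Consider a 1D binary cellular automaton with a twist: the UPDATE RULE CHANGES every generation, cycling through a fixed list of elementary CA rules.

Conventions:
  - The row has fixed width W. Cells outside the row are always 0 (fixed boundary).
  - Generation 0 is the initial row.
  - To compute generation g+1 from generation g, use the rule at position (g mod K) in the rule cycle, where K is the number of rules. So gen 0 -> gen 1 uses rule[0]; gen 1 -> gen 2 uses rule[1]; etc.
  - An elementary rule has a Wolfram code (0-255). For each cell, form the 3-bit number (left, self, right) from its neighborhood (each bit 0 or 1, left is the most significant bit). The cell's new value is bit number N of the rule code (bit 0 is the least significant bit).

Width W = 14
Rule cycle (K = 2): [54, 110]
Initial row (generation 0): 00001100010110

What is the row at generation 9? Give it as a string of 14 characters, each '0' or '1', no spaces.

Answer: 11001010010011

Derivation:
Gen 0: 00001100010110
Gen 1 (rule 54): 00010010111001
Gen 2 (rule 110): 00110111101011
Gen 3 (rule 54): 01001000011100
Gen 4 (rule 110): 11011000110100
Gen 5 (rule 54): 00100101001110
Gen 6 (rule 110): 01101111011010
Gen 7 (rule 54): 10010000100111
Gen 8 (rule 110): 10110001101101
Gen 9 (rule 54): 11001010010011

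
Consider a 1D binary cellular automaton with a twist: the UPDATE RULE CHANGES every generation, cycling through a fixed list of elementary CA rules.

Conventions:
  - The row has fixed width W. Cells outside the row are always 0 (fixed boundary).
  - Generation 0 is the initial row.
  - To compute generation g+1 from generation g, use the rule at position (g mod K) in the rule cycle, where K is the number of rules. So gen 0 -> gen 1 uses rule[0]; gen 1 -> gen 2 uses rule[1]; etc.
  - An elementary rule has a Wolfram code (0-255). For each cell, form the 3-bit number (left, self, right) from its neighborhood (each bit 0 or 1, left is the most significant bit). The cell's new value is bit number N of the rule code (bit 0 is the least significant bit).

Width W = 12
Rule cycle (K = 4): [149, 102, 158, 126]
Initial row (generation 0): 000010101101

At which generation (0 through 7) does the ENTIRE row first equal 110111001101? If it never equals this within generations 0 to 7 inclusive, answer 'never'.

Gen 0: 000010101101
Gen 1 (rule 149): 111010100001
Gen 2 (rule 102): 001111100011
Gen 3 (rule 158): 011111010110
Gen 4 (rule 126): 110001111111
Gen 5 (rule 149): 001100111110
Gen 6 (rule 102): 010101000010
Gen 7 (rule 158): 110101100111

Answer: never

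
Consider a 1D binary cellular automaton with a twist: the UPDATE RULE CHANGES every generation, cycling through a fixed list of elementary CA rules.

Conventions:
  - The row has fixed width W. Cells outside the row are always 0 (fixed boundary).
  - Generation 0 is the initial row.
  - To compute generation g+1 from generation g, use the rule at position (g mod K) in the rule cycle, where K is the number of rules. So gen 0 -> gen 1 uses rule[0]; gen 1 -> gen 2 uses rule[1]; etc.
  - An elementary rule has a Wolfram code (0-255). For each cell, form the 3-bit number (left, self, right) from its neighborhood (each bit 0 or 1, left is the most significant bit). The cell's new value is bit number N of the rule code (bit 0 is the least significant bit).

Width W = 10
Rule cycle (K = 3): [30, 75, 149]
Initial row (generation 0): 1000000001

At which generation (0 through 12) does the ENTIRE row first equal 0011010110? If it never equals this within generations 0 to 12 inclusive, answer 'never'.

Gen 0: 1000000001
Gen 1 (rule 30): 1100000011
Gen 2 (rule 75): 1101111111
Gen 3 (rule 149): 0000111110
Gen 4 (rule 30): 0001100001
Gen 5 (rule 75): 1111101110
Gen 6 (rule 149): 0111000101
Gen 7 (rule 30): 1100101101
Gen 8 (rule 75): 1101001100
Gen 9 (rule 149): 0001100011
Gen 10 (rule 30): 0011010110
Gen 11 (rule 75): 1111000110
Gen 12 (rule 149): 0110110001

Answer: 10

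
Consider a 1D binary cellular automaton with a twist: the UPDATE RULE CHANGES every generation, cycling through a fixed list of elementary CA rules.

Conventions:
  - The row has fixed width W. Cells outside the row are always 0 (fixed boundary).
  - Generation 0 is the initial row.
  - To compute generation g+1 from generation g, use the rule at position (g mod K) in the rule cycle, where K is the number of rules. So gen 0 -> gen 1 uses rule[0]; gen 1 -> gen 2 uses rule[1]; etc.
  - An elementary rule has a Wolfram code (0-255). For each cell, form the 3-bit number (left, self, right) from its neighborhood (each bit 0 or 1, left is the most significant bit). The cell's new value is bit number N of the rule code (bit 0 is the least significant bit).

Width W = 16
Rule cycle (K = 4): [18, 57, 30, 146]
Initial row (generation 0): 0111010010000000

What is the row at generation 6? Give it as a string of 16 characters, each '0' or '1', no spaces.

Answer: 0011010110010111

Derivation:
Gen 0: 0111010010000000
Gen 1 (rule 18): 1000001101000000
Gen 2 (rule 57): 0111101010111111
Gen 3 (rule 30): 1100001010100000
Gen 4 (rule 146): 0010010000010000
Gen 5 (rule 18): 0101101000101000
Gen 6 (rule 57): 0011010110010111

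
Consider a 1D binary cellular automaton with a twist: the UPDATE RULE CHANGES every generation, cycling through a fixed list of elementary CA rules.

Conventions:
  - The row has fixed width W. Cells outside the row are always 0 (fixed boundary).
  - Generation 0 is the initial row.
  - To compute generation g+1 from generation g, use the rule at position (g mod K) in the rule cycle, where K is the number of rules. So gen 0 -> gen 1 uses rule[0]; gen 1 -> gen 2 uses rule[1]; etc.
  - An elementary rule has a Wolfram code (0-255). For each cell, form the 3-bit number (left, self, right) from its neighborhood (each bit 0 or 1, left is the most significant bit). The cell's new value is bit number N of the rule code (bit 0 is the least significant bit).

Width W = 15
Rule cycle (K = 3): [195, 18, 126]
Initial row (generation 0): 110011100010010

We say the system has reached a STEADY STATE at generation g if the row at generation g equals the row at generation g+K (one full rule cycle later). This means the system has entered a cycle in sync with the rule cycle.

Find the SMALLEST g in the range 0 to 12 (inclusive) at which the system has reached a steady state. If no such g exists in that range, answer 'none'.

Gen 0: 110011100010010
Gen 1 (rule 195): 010101101100100
Gen 2 (rule 18): 100000000011010
Gen 3 (rule 126): 110000000111111
Gen 4 (rule 195): 010111111011111
Gen 5 (rule 18): 100000000000000
Gen 6 (rule 126): 110000000000000
Gen 7 (rule 195): 010111111111111
Gen 8 (rule 18): 100000000000000
Gen 9 (rule 126): 110000000000000
Gen 10 (rule 195): 010111111111111
Gen 11 (rule 18): 100000000000000
Gen 12 (rule 126): 110000000000000
Gen 13 (rule 195): 010111111111111
Gen 14 (rule 18): 100000000000000
Gen 15 (rule 126): 110000000000000

Answer: 5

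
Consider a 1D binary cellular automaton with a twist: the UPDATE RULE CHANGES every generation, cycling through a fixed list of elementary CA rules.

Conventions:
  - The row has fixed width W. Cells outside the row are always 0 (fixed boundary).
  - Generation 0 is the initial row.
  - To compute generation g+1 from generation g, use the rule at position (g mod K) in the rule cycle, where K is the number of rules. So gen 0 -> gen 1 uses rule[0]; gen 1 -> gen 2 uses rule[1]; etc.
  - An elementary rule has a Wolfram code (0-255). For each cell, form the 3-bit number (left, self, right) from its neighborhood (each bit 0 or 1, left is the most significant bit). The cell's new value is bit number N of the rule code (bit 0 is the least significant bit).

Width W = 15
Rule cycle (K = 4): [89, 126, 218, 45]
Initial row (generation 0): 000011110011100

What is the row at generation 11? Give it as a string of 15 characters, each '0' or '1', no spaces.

Answer: 111011111111100

Derivation:
Gen 0: 000011110011100
Gen 1 (rule 89): 111010011010111
Gen 2 (rule 126): 101111111111101
Gen 3 (rule 218): 001111111111100
Gen 4 (rule 45): 101000000000001
Gen 5 (rule 89): 000111111111100
Gen 6 (rule 126): 001100000000110
Gen 7 (rule 218): 011110000001111
Gen 8 (rule 45): 010000111101000
Gen 9 (rule 89): 001110100100111
Gen 10 (rule 126): 011011111111101
Gen 11 (rule 218): 111011111111100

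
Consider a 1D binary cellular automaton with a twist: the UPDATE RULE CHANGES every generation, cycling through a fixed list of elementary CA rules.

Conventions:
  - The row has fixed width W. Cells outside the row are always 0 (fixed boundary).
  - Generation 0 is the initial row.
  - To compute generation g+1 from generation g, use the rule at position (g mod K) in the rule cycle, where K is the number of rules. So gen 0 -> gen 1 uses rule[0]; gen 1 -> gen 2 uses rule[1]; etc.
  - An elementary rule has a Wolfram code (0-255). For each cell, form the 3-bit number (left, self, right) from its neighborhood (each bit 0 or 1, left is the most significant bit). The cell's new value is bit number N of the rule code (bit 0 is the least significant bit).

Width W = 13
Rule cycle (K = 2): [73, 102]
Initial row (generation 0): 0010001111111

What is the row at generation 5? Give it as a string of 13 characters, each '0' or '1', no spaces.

Answer: 1011010101100

Derivation:
Gen 0: 0010001111111
Gen 1 (rule 73): 1000101000001
Gen 2 (rule 102): 1001111000011
Gen 3 (rule 73): 0001001011011
Gen 4 (rule 102): 0011011101101
Gen 5 (rule 73): 1011010101100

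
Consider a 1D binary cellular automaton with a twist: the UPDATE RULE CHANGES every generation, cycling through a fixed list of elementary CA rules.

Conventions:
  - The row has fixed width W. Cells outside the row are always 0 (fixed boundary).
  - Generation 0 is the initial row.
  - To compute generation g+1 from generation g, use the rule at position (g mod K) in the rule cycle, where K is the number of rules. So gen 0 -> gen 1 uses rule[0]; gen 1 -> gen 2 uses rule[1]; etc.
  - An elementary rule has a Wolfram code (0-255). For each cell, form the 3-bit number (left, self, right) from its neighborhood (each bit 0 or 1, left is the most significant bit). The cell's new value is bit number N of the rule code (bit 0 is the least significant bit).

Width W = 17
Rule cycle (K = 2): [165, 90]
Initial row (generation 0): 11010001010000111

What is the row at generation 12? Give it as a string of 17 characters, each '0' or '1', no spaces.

Answer: 10111011110011010

Derivation:
Gen 0: 11010001010000111
Gen 1 (rule 165): 00110101110110010
Gen 2 (rule 90): 01110001010111101
Gen 3 (rule 165): 00100101111011011
Gen 4 (rule 90): 01011001001011011
Gen 5 (rule 165): 01100001001100100
Gen 6 (rule 90): 11110010111111010
Gen 7 (rule 165): 01100011011110110
Gen 8 (rule 90): 11110111010010111
Gen 9 (rule 165): 01101010110011010
Gen 10 (rule 90): 11100000111111001
Gen 11 (rule 165): 01001110011110001
Gen 12 (rule 90): 10111011110011010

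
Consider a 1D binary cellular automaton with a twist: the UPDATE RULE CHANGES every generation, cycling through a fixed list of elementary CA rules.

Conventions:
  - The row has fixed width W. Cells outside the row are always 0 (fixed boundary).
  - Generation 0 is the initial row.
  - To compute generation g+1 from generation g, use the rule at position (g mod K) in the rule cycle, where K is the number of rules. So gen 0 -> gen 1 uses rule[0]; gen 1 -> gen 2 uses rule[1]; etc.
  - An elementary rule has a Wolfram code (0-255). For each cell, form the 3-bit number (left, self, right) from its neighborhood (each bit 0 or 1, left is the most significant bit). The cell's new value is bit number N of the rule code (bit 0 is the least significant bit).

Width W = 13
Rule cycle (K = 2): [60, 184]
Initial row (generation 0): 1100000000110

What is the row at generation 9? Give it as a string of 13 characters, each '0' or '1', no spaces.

Gen 0: 1100000000110
Gen 1 (rule 60): 1010000000101
Gen 2 (rule 184): 0101000000010
Gen 3 (rule 60): 0111100000011
Gen 4 (rule 184): 0111010000010
Gen 5 (rule 60): 0100111000011
Gen 6 (rule 184): 0010110100010
Gen 7 (rule 60): 0011101110011
Gen 8 (rule 184): 0011011101010
Gen 9 (rule 60): 0010110011111

Answer: 0010110011111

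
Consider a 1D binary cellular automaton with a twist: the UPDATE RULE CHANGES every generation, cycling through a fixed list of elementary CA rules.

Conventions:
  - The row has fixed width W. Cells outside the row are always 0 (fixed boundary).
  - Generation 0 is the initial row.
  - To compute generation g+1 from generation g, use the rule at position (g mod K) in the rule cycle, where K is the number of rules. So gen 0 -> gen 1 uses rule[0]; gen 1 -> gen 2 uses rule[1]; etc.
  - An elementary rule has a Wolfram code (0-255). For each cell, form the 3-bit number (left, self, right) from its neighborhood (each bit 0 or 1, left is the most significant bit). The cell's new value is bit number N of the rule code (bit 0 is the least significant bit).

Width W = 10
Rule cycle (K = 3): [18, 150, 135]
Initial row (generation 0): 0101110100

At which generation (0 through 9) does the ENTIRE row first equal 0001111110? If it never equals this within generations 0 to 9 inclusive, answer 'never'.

Gen 0: 0101110100
Gen 1 (rule 18): 1000000010
Gen 2 (rule 150): 1100000111
Gen 3 (rule 135): 0001111010
Gen 4 (rule 18): 0010000001
Gen 5 (rule 150): 0111000011
Gen 6 (rule 135): 1010011100
Gen 7 (rule 18): 0001100010
Gen 8 (rule 150): 0010010111
Gen 9 (rule 135): 1110110010

Answer: never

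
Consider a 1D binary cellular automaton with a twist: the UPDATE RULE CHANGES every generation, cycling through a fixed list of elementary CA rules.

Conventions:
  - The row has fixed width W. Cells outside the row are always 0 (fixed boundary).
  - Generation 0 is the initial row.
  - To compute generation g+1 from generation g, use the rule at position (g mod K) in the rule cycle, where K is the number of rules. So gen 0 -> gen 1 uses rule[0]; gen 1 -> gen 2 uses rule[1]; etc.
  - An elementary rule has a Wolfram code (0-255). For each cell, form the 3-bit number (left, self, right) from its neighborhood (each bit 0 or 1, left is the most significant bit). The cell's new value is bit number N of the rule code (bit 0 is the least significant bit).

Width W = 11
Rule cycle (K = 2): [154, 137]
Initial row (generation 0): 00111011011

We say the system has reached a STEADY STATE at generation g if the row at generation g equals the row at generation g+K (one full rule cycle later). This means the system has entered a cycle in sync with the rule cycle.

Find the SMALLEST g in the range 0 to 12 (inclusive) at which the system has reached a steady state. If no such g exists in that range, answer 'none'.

Gen 0: 00111011011
Gen 1 (rule 154): 01110010010
Gen 2 (rule 137): 01100000000
Gen 3 (rule 154): 11010000000
Gen 4 (rule 137): 10000111111
Gen 5 (rule 154): 01001111110
Gen 6 (rule 137): 00001111100
Gen 7 (rule 154): 00011111010
Gen 8 (rule 137): 11011110000
Gen 9 (rule 154): 10011101000
Gen 10 (rule 137): 00011000011
Gen 11 (rule 154): 00110100110
Gen 12 (rule 137): 10100000100
Gen 13 (rule 154): 00010001010
Gen 14 (rule 137): 11000100000

Answer: none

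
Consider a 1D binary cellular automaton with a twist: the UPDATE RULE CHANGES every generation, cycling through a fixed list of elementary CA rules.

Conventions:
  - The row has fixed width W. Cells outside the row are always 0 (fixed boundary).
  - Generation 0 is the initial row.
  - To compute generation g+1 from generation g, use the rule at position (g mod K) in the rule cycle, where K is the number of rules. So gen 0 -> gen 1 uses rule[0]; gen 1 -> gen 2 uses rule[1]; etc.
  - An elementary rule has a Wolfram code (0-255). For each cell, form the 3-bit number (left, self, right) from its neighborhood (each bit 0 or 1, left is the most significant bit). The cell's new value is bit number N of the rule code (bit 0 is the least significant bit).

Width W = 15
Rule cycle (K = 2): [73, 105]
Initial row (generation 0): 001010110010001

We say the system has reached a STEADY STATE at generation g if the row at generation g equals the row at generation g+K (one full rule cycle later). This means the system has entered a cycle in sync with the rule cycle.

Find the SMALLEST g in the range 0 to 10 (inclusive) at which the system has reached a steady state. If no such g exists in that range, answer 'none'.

Answer: none

Derivation:
Gen 0: 001010110010001
Gen 1 (rule 73): 100000110000100
Gen 2 (rule 105): 001110110110001
Gen 3 (rule 73): 101010110110100
Gen 4 (rule 105): 010101111111001
Gen 5 (rule 73): 000001000001000
Gen 6 (rule 105): 111100011100011
Gen 7 (rule 73): 100101010101011
Gen 8 (rule 105): 000010101010111
Gen 9 (rule 73): 111000000000101
Gen 10 (rule 105): 101011111110010
Gen 11 (rule 73): 000010000010000
Gen 12 (rule 105): 111000111000111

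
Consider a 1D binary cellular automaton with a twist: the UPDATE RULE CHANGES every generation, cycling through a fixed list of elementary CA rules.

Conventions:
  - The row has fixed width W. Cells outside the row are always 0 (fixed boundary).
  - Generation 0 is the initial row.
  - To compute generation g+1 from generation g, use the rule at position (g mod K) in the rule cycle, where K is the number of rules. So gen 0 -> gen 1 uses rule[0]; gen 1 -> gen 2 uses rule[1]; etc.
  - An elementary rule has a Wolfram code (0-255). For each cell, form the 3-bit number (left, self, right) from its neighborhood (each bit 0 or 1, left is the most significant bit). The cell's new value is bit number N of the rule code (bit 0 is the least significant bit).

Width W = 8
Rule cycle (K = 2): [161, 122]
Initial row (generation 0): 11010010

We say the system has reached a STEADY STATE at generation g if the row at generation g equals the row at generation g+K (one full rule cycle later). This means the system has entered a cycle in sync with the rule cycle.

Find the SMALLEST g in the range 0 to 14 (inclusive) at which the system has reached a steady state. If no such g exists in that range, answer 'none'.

Answer: 5

Derivation:
Gen 0: 11010010
Gen 1 (rule 161): 00100000
Gen 2 (rule 122): 01010000
Gen 3 (rule 161): 00100111
Gen 4 (rule 122): 01011101
Gen 5 (rule 161): 00101010
Gen 6 (rule 122): 01010101
Gen 7 (rule 161): 00101010
Gen 8 (rule 122): 01010101
Gen 9 (rule 161): 00101010
Gen 10 (rule 122): 01010101
Gen 11 (rule 161): 00101010
Gen 12 (rule 122): 01010101
Gen 13 (rule 161): 00101010
Gen 14 (rule 122): 01010101
Gen 15 (rule 161): 00101010
Gen 16 (rule 122): 01010101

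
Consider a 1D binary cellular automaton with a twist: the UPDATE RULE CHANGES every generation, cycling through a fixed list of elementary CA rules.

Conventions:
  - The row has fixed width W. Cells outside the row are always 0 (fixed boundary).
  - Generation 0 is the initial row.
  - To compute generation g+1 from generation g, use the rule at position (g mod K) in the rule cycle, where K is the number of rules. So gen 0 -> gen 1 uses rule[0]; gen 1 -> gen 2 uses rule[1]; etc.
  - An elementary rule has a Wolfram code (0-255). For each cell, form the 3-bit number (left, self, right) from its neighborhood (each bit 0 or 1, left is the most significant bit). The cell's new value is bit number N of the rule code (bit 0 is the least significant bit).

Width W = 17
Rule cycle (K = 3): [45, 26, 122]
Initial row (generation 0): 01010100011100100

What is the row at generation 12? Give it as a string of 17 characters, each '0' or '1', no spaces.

Gen 0: 01010100011100100
Gen 1 (rule 45): 01111101010000101
Gen 2 (rule 26): 11000000001001000
Gen 3 (rule 122): 11100000010110100
Gen 4 (rule 45): 10001111011101101
Gen 5 (rule 26): 01011000010001000
Gen 6 (rule 122): 10111100101010100
Gen 7 (rule 45): 11100000111111101
Gen 8 (rule 26): 10010001100000000
Gen 9 (rule 122): 01101011110000000
Gen 10 (rule 45): 01011110000111111
Gen 11 (rule 26): 10010001001100000
Gen 12 (rule 122): 01101010111110000

Answer: 01101010111110000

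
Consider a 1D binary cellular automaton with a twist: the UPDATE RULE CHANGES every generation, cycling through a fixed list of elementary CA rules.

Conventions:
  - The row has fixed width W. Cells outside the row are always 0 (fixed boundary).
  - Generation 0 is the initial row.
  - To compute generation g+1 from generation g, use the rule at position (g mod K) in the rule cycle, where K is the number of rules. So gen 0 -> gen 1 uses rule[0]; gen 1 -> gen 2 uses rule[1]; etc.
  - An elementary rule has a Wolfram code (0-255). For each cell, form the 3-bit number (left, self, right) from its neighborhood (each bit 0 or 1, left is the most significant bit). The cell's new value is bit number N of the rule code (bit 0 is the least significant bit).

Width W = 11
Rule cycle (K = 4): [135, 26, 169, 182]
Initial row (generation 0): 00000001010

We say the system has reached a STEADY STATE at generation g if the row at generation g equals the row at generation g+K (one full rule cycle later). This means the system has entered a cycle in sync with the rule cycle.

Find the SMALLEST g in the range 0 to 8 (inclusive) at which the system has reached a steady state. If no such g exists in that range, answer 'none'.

Answer: none

Derivation:
Gen 0: 00000001010
Gen 1 (rule 135): 11111111010
Gen 2 (rule 26): 10000000001
Gen 3 (rule 169): 00111111100
Gen 4 (rule 182): 01011111010
Gen 5 (rule 135): 11001110010
Gen 6 (rule 26): 10111001101
Gen 7 (rule 169): 01110001010
Gen 8 (rule 182): 10101011111
Gen 9 (rule 135): 10101001110
Gen 10 (rule 26): 00000111001
Gen 11 (rule 169): 11110110000
Gen 12 (rule 182): 01101001000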